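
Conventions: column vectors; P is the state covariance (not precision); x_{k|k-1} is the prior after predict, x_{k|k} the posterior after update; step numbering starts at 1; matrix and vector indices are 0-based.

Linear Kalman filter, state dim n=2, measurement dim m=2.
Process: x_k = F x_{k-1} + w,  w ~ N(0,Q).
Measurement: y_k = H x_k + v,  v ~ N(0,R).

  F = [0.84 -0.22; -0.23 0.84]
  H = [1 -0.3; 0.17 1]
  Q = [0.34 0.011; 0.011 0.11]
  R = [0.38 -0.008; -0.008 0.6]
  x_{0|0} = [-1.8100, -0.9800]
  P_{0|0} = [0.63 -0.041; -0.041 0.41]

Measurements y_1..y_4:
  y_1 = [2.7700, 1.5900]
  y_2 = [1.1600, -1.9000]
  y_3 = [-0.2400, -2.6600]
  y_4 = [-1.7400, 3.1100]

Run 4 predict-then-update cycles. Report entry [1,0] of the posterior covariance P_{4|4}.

step 1: x^-=[-1.3048, -0.4069]  P^-=[0.8195 -0.2175; -0.2175 0.4485]  S=[1.3704 -0.2096; -0.2096 0.9982]  K=[0.6547 0.0592; -0.2003 0.3702]  nu=[3.9527, 2.2187]  x^+=[1.4143, -0.3771]  P^+=[0.2449 -0.0114; -0.0114 0.2256]
step 2: x^-=[1.2710, -0.6421]  P^-=[0.5279 -0.0866; -0.0866 0.2866]  S=[0.9857 -0.0864; -0.0864 0.8724]  K=[0.5672 0.0598; -0.1491 0.2968]  nu=[-0.3036, -1.4740]  x^+=[1.0107, -1.0344]  P^+=[0.2136 -0.0050; -0.0050 0.1801]
step 3: x^-=[1.0765, -1.1013]  P^-=[0.5012 -0.0673; -0.0673 0.2503]  S=[0.9442 -0.0618; -0.0618 0.8419]  K=[0.5563 0.0621; -0.1329 0.2740]  nu=[-1.6469, -1.7417]  x^+=[0.0522, -1.3596]  P^+=[0.2100 -0.0029; -0.0029 0.1659]
step 4: x^-=[0.3429, -1.1541]  P^-=[0.4973 -0.0624; -0.0624 0.2393]  S=[0.9363 -0.0545; -0.0545 0.8325]  K=[0.5548 0.0629; -0.1279 0.2664]  nu=[-2.4292, 4.2058]  x^+=[-0.7403, 0.2768]  P^+=[0.2096 -0.0023; -0.0023 0.1612]

P_post[1,0] = -0.0023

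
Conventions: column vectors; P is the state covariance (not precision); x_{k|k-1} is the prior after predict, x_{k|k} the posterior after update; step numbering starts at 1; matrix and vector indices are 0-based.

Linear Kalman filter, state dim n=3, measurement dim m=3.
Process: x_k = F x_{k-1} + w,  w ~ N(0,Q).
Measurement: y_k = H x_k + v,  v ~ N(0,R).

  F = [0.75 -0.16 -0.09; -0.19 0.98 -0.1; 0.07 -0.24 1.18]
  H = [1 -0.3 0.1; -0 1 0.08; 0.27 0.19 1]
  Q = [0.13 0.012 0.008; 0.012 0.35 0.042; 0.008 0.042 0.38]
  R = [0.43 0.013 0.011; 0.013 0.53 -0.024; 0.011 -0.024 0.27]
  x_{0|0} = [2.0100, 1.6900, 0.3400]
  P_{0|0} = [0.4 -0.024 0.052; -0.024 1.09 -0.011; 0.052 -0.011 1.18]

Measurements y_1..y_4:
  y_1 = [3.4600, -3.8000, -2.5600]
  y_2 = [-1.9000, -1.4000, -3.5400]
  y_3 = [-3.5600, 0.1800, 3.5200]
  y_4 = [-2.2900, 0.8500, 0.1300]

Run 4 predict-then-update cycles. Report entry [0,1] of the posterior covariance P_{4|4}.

step 1: x^-=[1.2065, 1.2403, 0.1363]  P^-=[0.3909 -0.2259 -0.0023; -0.2259 1.4361 -0.3867; -0.0023 -0.3867 2.1034]  S=[1.1294 -0.6565 0.3267; -0.6565 1.9177 -0.0365; 0.3267 -0.0365 2.2824]  K=[0.4334 0.0298 -0.0351; -0.2252 0.6550 -0.0339; -0.0344 -0.1087 0.8923]  nu=[2.6120, -5.0512, -3.2577]  x^+=[2.3024, -2.5461, -2.3113]  P^+=[0.2011 0.0275 -0.0649; 0.0275 0.3532 -0.1019; -0.0649 -0.1019 0.2800]
step 2: x^-=[2.3422, -2.7014, -1.9552]  P^-=[0.2537 -0.0374 -0.0429; -0.0374 0.7065 -0.1789; -0.0429 -0.1789 0.8373]  S=[0.7802 -0.2467 0.1251; -0.2467 1.2133 -0.0154; 0.1251 -0.0154 1.0563]  K=[0.3495 0.0371 -0.0233; -0.1693 0.5358 -0.0240; -0.0273 -0.0882 0.7515]  nu=[-4.8571, 1.4579, -1.7040]  x^+=[0.7386, -1.0573, -3.2319]  P^+=[0.1645 0.0290 -0.0533; 0.0290 0.2891 -0.0840; -0.0533 -0.0840 0.2351]
step 3: x^-=[1.0140, -0.8533, -3.5081]  P^-=[0.2297 -0.0233 -0.0356; -0.0233 0.6395 -0.1394; -0.0356 -0.1394 0.7625]  S=[0.7401 -0.2095 0.1129; -0.2095 1.1521 0.0100; 0.1129 0.0100 0.9978]  K=[0.3278 0.0371 -0.0154; -0.1618 0.5161 -0.0111; -0.0223 -0.0784 0.7313]  nu=[-4.4792, 1.3140, 6.9165]  x^+=[-0.5121, 0.4730, 1.5471]  P^+=[0.1546 0.0282 -0.0485; 0.0282 0.2779 -0.0776; -0.0485 -0.0776 0.2269]
step 4: x^-=[-0.5990, 0.4061, 1.6762]  P^-=[0.2235 -0.0216 -0.0324; -0.0216 0.6276 -0.1293; -0.0324 -0.1293 0.7477]  S=[0.7317 -0.2033 0.1111; -0.2033 1.1417 0.0173; 0.1111 0.0173 0.9878]  K=[0.3219 0.0363 -0.0127; -0.1612 0.5121 -0.0069; -0.0203 -0.0755 0.7268]  nu=[-1.7368, 0.3098, -1.4616]  x^+=[-1.1282, 0.8548, 0.6258]  P^+=[0.1517 0.0275 -0.0469; 0.0275 0.2755 -0.0757; -0.0469 -0.0757 0.2249]

P_post[0,1] = 0.0275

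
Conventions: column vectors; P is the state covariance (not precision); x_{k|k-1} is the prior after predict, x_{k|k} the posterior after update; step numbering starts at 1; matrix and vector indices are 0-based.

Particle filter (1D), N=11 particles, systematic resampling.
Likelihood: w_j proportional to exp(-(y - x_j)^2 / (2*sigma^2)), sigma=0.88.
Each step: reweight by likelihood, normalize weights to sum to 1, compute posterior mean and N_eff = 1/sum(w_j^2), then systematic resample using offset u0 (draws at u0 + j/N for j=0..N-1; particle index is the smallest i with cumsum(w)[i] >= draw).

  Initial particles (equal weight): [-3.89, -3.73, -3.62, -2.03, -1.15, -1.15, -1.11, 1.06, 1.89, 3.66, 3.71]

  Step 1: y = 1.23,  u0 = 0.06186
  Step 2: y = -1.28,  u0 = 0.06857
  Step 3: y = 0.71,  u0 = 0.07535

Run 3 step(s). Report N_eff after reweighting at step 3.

step 1: w=[0.0000, 0.0000, 0.0000, 0.0006, 0.0139, 0.0139, 0.0157, 0.5280, 0.4060, 0.0119, 0.0101]  mean=1.3577  Neff=2.2499  idx=[7, 7, 7, 7, 7, 7, 8, 8, 8, 8, 8]
step 2: w=[0.1597, 0.1597, 0.1597, 0.1597, 0.1597, 0.1597, 0.0083, 0.0083, 0.0083, 0.0083, 0.0083]  mean=1.0946  Neff=6.5185  idx=[0, 0, 1, 2, 2, 3, 3, 4, 4, 5, 8]
step 3: w=[0.0958, 0.0958, 0.0958, 0.0958, 0.0958, 0.0958, 0.0958, 0.0958, 0.0958, 0.0958, 0.0422]  mean=1.0950  Neff=10.6929  idx=[0, 1, 2, 3, 4, 5, 6, 7, 8, 9, 10]

N_eff = 10.6929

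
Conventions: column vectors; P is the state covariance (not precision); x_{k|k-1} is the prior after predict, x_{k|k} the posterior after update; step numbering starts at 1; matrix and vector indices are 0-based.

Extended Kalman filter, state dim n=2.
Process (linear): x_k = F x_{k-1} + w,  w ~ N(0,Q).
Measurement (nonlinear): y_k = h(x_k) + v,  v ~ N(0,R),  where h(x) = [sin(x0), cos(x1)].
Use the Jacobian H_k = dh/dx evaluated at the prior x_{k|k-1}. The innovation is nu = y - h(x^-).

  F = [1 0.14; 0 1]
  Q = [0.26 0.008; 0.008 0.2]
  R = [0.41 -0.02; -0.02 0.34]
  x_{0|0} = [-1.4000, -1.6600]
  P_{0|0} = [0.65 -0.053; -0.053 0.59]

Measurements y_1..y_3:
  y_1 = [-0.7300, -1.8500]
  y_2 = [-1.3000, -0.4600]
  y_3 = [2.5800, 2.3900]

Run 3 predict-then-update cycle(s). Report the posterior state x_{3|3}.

step 1: x^-=[-1.6324, -1.6600]  P^-=[0.9067 0.0376; 0.0376 0.7900]  H_jac=[-0.0616 0.0000; 0.0000 0.9960]  S=[0.4134 -0.0223; -0.0223 1.1237]  K=[-0.1334 0.0307; 0.0322 0.7009]  nu=[0.2681, -1.7609]  x^+=[-1.7222, -2.8855]  P^+=[0.8981 0.0132; 0.0132 0.2386]
step 2: x^-=[-2.1262, -2.8855]  P^-=[1.1665 0.0546; 0.0546 0.4386]  H_jac=[-0.5272 0.0000; 0.0000 0.2533]  S=[0.7343 -0.0273; -0.0273 0.3681]  K=[-0.8385 -0.0246; -0.0280 0.2997]  nu=[-0.4503, 0.5074]  x^+=[-1.7611, -2.7208]  P^+=[0.6511 0.0332; 0.0332 0.4045]
step 3: x^-=[-2.1420, -2.7208]  P^-=[0.9283 0.0978; 0.0978 0.6045]  H_jac=[-0.5406 0.0000; 0.0000 0.4085]  S=[0.6813 -0.0416; -0.0416 0.4409]  K=[-0.7353 0.0212; -0.0437 0.5560]  nu=[3.4213, 3.3028]  x^+=[-4.5876, -1.0340]  P^+=[0.5584 0.0537; 0.0537 0.4649]

x_post = [-4.5876, -1.0340]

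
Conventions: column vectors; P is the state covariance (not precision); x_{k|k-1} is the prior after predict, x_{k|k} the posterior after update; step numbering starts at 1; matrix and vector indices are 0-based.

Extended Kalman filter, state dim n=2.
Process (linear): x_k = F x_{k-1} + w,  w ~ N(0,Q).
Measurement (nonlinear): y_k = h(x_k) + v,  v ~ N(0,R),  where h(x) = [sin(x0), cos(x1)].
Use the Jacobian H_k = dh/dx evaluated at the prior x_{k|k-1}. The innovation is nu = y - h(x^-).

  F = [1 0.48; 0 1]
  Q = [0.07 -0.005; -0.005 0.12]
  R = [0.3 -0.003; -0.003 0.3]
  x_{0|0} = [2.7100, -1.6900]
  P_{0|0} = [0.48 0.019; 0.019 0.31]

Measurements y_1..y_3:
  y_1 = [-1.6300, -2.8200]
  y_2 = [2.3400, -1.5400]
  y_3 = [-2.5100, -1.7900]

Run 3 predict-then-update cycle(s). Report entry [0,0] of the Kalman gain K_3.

K[0,0] = 0.7813

step 1: x^-=[1.8988, -1.6900]  P^-=[0.6397 0.1628; 0.1628 0.4300]  H_jac=[-0.3222 0.0000; 0.0000 0.9929]  S=[0.3664 -0.0551; -0.0551 0.7239]  K=[-0.5350 0.1826; -0.0551 0.5856]  nu=[-2.5767, -2.7011]  x^+=[2.7841, -3.1297]  P^+=[0.4999 0.0568; 0.0568 0.1771]
step 2: x^-=[1.2819, -3.1297]  P^-=[0.6652 0.1368; 0.1368 0.2971]  H_jac=[0.2849 0.0000; 0.0000 0.0119]  S=[0.3540 -0.0025; -0.0025 0.3000]  K=[0.5355 0.0100; 0.1102 0.0127]  nu=[1.3814, -0.5401]  x^+=[2.0162, -2.9843]  P^+=[0.5637 0.1159; 0.1159 0.2928]
step 3: x^-=[0.5837, -2.9843]  P^-=[0.8124 0.2514; 0.2514 0.4128]  H_jac=[0.8344 0.0000; 0.0000 0.1566]  S=[0.8656 0.0299; 0.0299 0.3101]  K=[0.7813 0.0517; 0.2359 0.1857]  nu=[-3.0611, -0.8023]  x^+=[-1.8495, -3.8556]  P^+=[0.2807 0.0842; 0.0842 0.3513]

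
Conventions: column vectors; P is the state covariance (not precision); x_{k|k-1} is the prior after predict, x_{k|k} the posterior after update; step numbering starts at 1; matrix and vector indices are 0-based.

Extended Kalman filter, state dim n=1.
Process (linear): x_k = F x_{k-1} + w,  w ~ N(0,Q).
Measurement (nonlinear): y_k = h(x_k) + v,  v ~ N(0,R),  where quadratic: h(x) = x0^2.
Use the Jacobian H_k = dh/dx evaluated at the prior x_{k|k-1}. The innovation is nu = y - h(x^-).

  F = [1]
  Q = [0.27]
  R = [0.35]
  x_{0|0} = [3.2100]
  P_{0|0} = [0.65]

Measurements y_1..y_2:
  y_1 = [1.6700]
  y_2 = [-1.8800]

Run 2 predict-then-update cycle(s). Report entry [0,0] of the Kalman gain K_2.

K[0,0] = 0.2445

step 1: x^-=[3.2100]  P^-=[0.9200]  H_jac=[6.4200]  S=[38.2691]  K=[0.1543]  nu=[-8.6341]  x^+=[1.8774]  P^+=[0.0084]
step 2: x^-=[1.8774]  P^-=[0.2784]  H_jac=[3.7548]  S=[4.2753]  K=[0.2445]  nu=[-5.4047]  x^+=[0.5559]  P^+=[0.0228]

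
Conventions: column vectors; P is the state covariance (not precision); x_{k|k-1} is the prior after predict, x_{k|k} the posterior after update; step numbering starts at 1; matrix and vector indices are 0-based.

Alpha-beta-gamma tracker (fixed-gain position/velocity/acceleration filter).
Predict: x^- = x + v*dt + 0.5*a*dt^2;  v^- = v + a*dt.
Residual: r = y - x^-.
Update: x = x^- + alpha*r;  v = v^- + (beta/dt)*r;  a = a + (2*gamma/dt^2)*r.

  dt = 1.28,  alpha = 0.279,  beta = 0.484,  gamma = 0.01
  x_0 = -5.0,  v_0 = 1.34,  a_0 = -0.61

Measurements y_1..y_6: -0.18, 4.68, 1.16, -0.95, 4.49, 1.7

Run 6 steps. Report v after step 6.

step 1: x_pred=-3.7845  r=3.6045  x^+=-2.7789  v^+=1.9222  a^+=-0.5660
step 2: x_pred=-0.7822  r=5.4622  x^+=0.7418  v^+=3.2631  a^+=-0.4993
step 3: x_pred=4.5094  r=-3.3494  x^+=3.5750  v^+=1.3574  a^+=-0.5402
step 4: x_pred=4.8699  r=-5.8199  x^+=3.2461  v^+=-1.5347  a^+=-0.6113
step 5: x_pred=0.7810  r=3.7090  x^+=1.8158  v^+=-0.9146  a^+=-0.5660
step 6: x_pred=0.1814  r=1.5186  x^+=0.6051  v^+=-1.0649  a^+=-0.5474

v_post = -1.0649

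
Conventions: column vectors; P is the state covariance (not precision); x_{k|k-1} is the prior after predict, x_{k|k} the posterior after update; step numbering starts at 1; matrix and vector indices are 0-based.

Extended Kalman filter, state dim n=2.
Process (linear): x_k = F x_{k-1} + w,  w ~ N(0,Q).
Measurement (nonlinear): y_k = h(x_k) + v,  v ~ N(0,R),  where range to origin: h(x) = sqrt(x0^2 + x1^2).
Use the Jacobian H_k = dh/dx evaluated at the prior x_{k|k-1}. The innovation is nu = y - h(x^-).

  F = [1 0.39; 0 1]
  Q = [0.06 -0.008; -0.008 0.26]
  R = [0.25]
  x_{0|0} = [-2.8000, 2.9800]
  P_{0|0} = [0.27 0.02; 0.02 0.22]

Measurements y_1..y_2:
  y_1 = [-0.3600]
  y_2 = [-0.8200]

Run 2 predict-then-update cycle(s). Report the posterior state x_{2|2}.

step 1: x^-=[-1.6378, 2.9800]  P^-=[0.3791 0.0978; 0.0978 0.4800]  H_jac=[-0.4816 0.8764]  S=[0.6240]  K=[-0.1552; 0.5986]  nu=[-3.7604]  x^+=[-1.0541, 0.7290]  P^+=[0.3640 0.1558; 0.1558 0.2564]
step 2: x^-=[-0.7698, 0.7290]  P^-=[0.5845 0.2478; 0.2478 0.5164]  H_jac=[-0.7261 0.6876]  S=[0.5549]  K=[-0.4578; 0.3156]  nu=[-1.8802]  x^+=[0.0910, 0.1355]  P^+=[0.4682 0.3280; 0.3280 0.4611]

x_post = [0.0910, 0.1355]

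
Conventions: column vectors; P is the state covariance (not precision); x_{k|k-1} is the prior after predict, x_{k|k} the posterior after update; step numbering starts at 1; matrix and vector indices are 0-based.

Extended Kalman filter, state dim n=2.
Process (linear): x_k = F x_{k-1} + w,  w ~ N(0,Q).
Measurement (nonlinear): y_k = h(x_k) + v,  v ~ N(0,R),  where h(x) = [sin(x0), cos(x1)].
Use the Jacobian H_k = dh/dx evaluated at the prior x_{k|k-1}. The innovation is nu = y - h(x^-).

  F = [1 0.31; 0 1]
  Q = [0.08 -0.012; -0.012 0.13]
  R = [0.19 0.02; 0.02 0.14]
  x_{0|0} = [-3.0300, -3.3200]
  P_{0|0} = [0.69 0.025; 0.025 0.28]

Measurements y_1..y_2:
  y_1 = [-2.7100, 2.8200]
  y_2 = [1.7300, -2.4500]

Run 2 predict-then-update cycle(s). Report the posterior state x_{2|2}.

x_post = [-1.4342, -2.5998]

step 1: x^-=[-4.0592, -3.3200]  P^-=[0.8124 0.0998; 0.0998 0.4100]  H_jac=[-0.6077 0.0000; 0.0000 -0.1775]  S=[0.4900 0.0308; 0.0308 0.1529]  K=[-1.0130 0.0880; -0.0951 -0.4567]  nu=[-3.5041, 3.8041]  x^+=[-0.1747, -4.7241]  P^+=[0.3138 0.0448; 0.0448 0.3710]
step 2: x^-=[-1.6392, -4.7241]  P^-=[0.4572 0.1478; 0.1478 0.5010]  H_jac=[-0.0684 0.0000; 0.0000 -0.9999]  S=[0.1921 0.0301; 0.0301 0.6409]  K=[-0.1275 -0.2246; 0.0704 -0.7849]  nu=[2.7277, -2.4617]  x^+=[-1.4342, -2.5998]  P^+=[0.4201 0.0340; 0.0340 0.1085]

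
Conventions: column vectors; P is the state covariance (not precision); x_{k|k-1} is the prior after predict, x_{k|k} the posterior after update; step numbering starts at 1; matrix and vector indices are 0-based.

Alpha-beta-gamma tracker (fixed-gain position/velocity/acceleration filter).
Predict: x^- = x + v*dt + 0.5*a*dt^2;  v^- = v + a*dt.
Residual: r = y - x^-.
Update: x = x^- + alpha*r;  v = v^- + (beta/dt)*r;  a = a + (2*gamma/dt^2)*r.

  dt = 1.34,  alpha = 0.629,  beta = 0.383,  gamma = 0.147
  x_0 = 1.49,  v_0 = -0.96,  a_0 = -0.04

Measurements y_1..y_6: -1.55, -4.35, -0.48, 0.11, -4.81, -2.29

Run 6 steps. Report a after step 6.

step 1: x_pred=0.1677  r=-1.7177  x^+=-0.9127  v^+=-1.5046  a^+=-0.3212
step 2: x_pred=-3.2172  r=-1.1328  x^+=-3.9297  v^+=-2.2588  a^+=-0.5067
step 3: x_pred=-7.4114  r=6.9314  x^+=-3.0516  v^+=-0.9566  a^+=0.6282
step 4: x_pred=-3.7694  r=3.8794  x^+=-1.3293  v^+=0.9940  a^+=1.2634
step 5: x_pred=1.1369  r=-5.9469  x^+=-2.6037  v^+=0.9872  a^+=0.2897
step 6: x_pred=-1.0208  r=-1.2692  x^+=-1.8191  v^+=1.0126  a^+=0.0819

a_post = 0.0819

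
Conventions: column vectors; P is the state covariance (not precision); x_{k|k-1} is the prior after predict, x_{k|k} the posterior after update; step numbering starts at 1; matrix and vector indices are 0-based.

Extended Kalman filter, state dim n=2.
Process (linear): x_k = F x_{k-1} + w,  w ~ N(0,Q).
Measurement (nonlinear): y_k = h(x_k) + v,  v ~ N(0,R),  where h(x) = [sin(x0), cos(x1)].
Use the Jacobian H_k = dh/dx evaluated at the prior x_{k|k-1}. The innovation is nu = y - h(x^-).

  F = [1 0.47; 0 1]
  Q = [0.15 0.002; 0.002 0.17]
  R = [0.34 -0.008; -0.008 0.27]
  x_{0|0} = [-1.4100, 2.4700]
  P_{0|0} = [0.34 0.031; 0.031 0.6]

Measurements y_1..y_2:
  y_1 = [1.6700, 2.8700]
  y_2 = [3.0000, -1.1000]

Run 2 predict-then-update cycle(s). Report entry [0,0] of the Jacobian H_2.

H_jac[0,0] = 0.8903

step 1: x^-=[-0.2491, 2.4700]  P^-=[0.6517 0.3150; 0.3150 0.7700]  H_jac=[0.9691 0.0000; 0.0000 -0.6222]  S=[0.9521 -0.1980; -0.1980 0.5681]  K=[0.6378 -0.1228; 0.1566 -0.7888]  nu=[1.9165, 3.6528]  x^+=[0.5249, -0.1110]  P^+=[0.2248 0.0615; 0.0615 0.3443]
step 2: x^-=[0.4728, -0.1110]  P^-=[0.5086 0.2253; 0.2253 0.5143]  H_jac=[0.8903 0.0000; 0.0000 0.1107]  S=[0.7432 0.0142; 0.0142 0.2763]  K=[0.6082 0.0590; 0.2662 0.1924]  nu=[2.5447, -2.0938]  x^+=[1.8969, 0.1635]  P^+=[0.2317 0.0999; 0.0999 0.4499]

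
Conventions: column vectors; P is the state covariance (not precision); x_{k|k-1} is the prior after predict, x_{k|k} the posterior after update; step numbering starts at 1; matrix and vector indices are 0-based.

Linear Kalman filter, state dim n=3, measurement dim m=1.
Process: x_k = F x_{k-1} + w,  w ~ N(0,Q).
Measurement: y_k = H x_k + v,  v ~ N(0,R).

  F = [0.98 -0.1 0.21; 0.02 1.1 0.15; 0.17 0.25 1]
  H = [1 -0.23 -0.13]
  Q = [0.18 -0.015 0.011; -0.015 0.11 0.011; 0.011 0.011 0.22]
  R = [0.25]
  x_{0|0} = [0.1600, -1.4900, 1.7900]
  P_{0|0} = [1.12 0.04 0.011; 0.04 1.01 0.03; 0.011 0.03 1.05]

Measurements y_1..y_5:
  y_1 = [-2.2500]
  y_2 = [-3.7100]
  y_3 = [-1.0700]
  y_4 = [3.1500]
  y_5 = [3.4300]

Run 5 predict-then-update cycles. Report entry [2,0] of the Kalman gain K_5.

K[2,0] = 0.3815

step 1: x^-=[0.6817, -1.3673, 1.4447]  P^-=[1.3075 -0.0199 0.4117; -0.0199 1.3679 0.4924; 0.4117 0.4924 1.3876]  S=[1.5848]  K=[0.7941; -0.2515; 0.0745]  nu=[-3.0584]  x^+=[-1.7470, -0.5983, 1.2168]  P^+=[0.3081 0.2966 0.3179; 0.2966 1.2677 0.5221; 0.3179 0.5221 1.3788]
step 2: x^-=[-1.3967, -0.5105, 0.7703]  P^-=[0.6002 0.3750 0.6859; 0.3750 1.8623 1.2327; 0.6859 1.2327 2.0813]  S=[0.7067]  K=[0.6010; -0.3022; 0.1866]  nu=[-2.3306]  x^+=[-2.7974, 0.1939, 0.3355]  P^+=[0.3449 0.5034 0.6067; 0.5034 1.7977 1.2726; 0.6067 1.2726 2.0567]
step 3: x^-=[-2.6904, 0.2077, -0.0916]  P^-=[0.7175 0.7670 1.1260; 0.7670 2.7774 2.3869; 1.1260 2.3869 3.2844]  S=[0.6671]  K=[0.5917; -0.2729; 0.2249]  nu=[1.6562]  x^+=[-1.7104, -0.2444, 0.2809]  P^+=[0.4840 0.8748 1.0372; 0.8748 2.7277 2.4278; 1.0372 2.4278 3.2507]
step 4: x^-=[-1.5927, -0.2609, -0.0710]  P^-=[0.9689 1.4193 1.8437; 1.4193 4.3297 4.2271; 1.8437 4.2271 5.2960]  S=[0.6580]  K=[0.6121; -0.1916; 0.2780]  nu=[4.6735]  x^+=[1.2681, -1.1563, 1.2285]  P^+=[0.7223 1.4965 1.7317; 1.4965 4.3056 4.2622; 1.7317 4.2622 5.2452]
step 5: x^-=[1.6164, -1.0623, 1.1550]  P^-=[1.3885 2.4834 3.0228; 2.4834 6.9208 7.1986; 3.0228 7.1986 8.6022]  S=[0.6522]  K=[0.6507; -0.0677; 0.3815]  nu=[1.7194]  x^+=[2.7352, -1.1788, 1.8110]  P^+=[1.1124 2.5122 2.8609; 2.5122 6.9178 7.2155; 2.8609 7.2155 8.5073]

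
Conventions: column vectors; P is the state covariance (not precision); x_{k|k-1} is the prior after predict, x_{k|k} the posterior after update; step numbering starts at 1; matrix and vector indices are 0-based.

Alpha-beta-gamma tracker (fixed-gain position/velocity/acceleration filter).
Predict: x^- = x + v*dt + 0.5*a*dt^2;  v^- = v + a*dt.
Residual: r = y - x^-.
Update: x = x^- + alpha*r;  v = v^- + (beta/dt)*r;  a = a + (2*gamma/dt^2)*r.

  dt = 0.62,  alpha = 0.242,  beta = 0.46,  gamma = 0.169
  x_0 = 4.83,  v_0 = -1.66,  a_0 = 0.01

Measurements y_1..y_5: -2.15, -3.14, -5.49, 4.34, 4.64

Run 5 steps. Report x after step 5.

step 1: x_pred=3.8027  r=-5.9527  x^+=2.3622  v^+=-6.0703  a^+=-5.2242
step 2: x_pred=-2.4055  r=-0.7345  x^+=-2.5833  v^+=-9.8543  a^+=-5.8700
step 3: x_pred=-9.8211  r=4.3311  x^+=-8.7730  v^+=-10.2802  a^+=-2.0617
step 4: x_pred=-15.5430  r=19.8830  x^+=-10.7313  v^+=3.1934  a^+=15.4213
step 5: x_pred=-5.7874  r=10.4274  x^+=-3.2640  v^+=20.4911  a^+=24.5900

x_post = -3.2640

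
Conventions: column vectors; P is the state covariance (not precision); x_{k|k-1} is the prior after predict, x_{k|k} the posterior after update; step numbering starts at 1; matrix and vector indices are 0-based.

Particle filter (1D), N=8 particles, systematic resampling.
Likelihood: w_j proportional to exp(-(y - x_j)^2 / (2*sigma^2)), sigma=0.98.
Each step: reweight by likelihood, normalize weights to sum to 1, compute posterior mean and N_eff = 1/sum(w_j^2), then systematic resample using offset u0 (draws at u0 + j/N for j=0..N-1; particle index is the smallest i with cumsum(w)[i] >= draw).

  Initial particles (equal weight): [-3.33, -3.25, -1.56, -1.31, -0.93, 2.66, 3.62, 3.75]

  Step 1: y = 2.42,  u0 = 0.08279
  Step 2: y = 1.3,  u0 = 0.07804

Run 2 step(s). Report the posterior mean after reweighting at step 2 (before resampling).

post_mean = 2.7823

step 1: w=[0.0000, 0.0000, 0.0001, 0.0004, 0.0016, 0.5260, 0.2561, 0.2158]  mean=3.1333  Neff=2.5718  idx=[5, 5, 5, 5, 6, 6, 7, 7]
step 2: w=[0.2199, 0.2199, 0.2199, 0.2199, 0.0349, 0.0349, 0.0253, 0.0253]  mean=2.7823  Neff=5.0735  idx=[0, 0, 1, 2, 2, 3, 3, 6]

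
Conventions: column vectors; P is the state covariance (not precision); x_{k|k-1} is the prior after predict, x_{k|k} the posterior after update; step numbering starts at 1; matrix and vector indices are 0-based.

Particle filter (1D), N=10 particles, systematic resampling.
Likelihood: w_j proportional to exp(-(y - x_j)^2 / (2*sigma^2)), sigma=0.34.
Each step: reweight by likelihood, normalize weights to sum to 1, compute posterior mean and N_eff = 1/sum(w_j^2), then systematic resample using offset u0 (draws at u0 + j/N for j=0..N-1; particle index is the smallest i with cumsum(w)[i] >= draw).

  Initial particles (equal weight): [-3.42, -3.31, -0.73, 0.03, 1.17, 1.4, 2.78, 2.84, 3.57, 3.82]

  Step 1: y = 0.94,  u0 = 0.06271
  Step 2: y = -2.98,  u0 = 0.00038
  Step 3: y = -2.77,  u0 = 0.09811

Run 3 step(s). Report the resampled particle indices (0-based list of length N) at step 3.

step 1: w=[0.0000, 0.0000, 0.0000, 0.0227, 0.6500, 0.3272, 0.0000, 0.0000, 0.0000, 0.0000]  mean=1.2193  Neff=1.8863  idx=[4, 4, 4, 4, 4, 4, 4, 5, 5, 5]
step 2: w=[0.1428, 0.1428, 0.1428, 0.1428, 0.1428, 0.1428, 0.1428, 0.0000, 0.0000, 0.0000]  mean=1.1700  Neff=7.0012  idx=[0, 0, 1, 2, 2, 3, 4, 4, 5, 6]
step 3: w=[0.1000, 0.1000, 0.1000, 0.1000, 0.1000, 0.1000, 0.1000, 0.1000, 0.1000, 0.1000]  mean=1.1700  Neff=10.0000  idx=[0, 1, 2, 3, 4, 5, 6, 7, 8, 9]

resampled_idx = [0, 1, 2, 3, 4, 5, 6, 7, 8, 9]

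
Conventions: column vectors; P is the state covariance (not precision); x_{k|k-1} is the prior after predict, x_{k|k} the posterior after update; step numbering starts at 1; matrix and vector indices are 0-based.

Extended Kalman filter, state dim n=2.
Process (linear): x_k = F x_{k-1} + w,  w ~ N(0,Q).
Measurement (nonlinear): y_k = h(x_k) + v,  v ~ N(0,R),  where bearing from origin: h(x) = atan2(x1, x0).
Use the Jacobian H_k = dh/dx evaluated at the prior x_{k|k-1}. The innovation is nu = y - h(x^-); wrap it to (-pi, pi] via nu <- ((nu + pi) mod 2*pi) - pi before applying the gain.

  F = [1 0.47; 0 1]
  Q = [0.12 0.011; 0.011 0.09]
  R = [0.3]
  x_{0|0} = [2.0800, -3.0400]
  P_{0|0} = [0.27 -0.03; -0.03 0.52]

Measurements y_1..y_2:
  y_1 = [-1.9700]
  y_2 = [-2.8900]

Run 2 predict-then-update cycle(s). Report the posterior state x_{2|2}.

step 1: x^-=[0.6512, -3.0400]  P^-=[0.4767 0.2254; 0.2254 0.6100]  H_jac=[0.3145 0.0674]  S=[0.3595]  K=[0.4593; 0.3115]  nu=[-0.6102]  x^+=[0.3709, -3.2301]  P^+=[0.4008 0.1740; 0.1740 0.5751]
step 2: x^-=[-1.1472, -3.2301]  P^-=[0.8114 0.4553; 0.4553 0.6651]  H_jac=[0.2749 -0.0976]  S=[0.3432]  K=[0.5204; 0.1754]  nu=[-0.9779]  x^+=[-1.6561, -3.4017]  P^+=[0.7185 0.4239; 0.4239 0.6545]

x_post = [-1.6561, -3.4017]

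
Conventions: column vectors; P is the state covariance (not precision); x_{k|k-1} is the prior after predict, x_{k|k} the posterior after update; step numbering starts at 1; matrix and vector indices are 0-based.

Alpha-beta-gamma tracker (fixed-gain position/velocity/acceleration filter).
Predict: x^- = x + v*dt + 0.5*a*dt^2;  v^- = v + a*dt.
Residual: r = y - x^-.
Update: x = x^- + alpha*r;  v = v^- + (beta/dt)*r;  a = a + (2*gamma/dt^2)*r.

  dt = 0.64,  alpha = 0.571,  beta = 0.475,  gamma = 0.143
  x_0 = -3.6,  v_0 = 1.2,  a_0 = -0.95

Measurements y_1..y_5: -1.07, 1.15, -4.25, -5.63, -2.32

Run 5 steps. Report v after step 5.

v_post = -4.2762

step 1: x_pred=-3.0266  r=1.9566  x^+=-1.9094  v^+=2.0441  a^+=0.4162
step 2: x_pred=-0.5159  r=1.6659  x^+=0.4353  v^+=3.5469  a^+=1.5793
step 3: x_pred=3.0288  r=-7.2788  x^+=-1.1274  v^+=-0.8446  a^+=-3.5030
step 4: x_pred=-2.3853  r=-3.2447  x^+=-4.2380  v^+=-5.4946  a^+=-5.7686
step 5: x_pred=-8.9360  r=6.6160  x^+=-5.1583  v^+=-4.2762  a^+=-1.1490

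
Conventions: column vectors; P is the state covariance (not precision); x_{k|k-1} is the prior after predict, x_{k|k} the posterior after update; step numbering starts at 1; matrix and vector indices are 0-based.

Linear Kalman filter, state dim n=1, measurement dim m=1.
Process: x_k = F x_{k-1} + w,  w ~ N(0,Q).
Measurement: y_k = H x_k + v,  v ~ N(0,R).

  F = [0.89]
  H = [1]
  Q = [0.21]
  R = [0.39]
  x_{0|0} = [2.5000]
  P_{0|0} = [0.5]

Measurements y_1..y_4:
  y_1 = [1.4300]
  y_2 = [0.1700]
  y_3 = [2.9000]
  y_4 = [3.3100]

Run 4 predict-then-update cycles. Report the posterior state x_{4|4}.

step 1: x^-=[2.2250]  P^-=[0.6060]  S=[0.9960]  K=[0.6085]  nu=[-0.7950]  x^+=[1.7413]  P^+=[0.2373]
step 2: x^-=[1.5497]  P^-=[0.3980]  S=[0.7880]  K=[0.5051]  nu=[-1.3797]  x^+=[0.8529]  P^+=[0.1970]
step 3: x^-=[0.7591]  P^-=[0.3660]  S=[0.7560]  K=[0.4841]  nu=[2.1409]  x^+=[1.7956]  P^+=[0.1888]
step 4: x^-=[1.5981]  P^-=[0.3596]  S=[0.7496]  K=[0.4797]  nu=[1.7119]  x^+=[2.4193]  P^+=[0.1871]

x_post = [2.4193]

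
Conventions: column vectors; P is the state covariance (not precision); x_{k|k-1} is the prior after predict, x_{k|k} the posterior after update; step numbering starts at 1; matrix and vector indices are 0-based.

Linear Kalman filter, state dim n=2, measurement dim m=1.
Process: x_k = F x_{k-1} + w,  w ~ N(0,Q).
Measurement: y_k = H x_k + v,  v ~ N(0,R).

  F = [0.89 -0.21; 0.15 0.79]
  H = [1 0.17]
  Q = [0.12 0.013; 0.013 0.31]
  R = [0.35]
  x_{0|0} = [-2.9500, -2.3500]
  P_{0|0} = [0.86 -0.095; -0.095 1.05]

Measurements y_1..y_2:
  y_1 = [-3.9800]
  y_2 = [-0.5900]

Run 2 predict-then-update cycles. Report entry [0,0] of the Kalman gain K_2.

K[0,0] = 0.5393

step 1: x^-=[-2.1320, -2.2990]  P^-=[0.8830 -0.1102; -0.1102 0.9621]  S=[1.2234]  K=[0.7065; 0.0436]  nu=[-1.4572]  x^+=[-3.1615, -2.3626]  P^+=[0.2724 -0.1479; -0.1479 0.9598]
step 2: x^-=[-2.3176, -2.3407]  P^-=[0.4334 -0.2092; -0.2092 0.8801]  S=[0.7377]  K=[0.5393; -0.0808]  nu=[2.1255]  x^+=[-1.1713, -2.5123]  P^+=[0.2188 -0.1771; -0.1771 0.8753]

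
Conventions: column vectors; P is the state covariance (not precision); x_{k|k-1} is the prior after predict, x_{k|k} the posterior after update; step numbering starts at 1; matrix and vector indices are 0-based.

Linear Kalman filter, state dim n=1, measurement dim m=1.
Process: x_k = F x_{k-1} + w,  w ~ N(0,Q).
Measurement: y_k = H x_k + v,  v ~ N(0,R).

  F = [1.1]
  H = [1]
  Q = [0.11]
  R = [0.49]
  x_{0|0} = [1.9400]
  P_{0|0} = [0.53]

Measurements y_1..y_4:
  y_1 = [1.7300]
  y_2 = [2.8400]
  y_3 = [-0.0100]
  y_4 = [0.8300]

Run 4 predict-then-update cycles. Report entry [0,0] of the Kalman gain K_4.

K[0,0] = 0.4345

step 1: x^-=[2.1340]  P^-=[0.7513]  S=[1.2413]  K=[0.6053]  nu=[-0.4040]  x^+=[1.8895]  P^+=[0.2966]
step 2: x^-=[2.0784]  P^-=[0.4689]  S=[0.9589]  K=[0.4890]  nu=[0.7616]  x^+=[2.4508]  P^+=[0.2396]
step 3: x^-=[2.6959]  P^-=[0.3999]  S=[0.8899]  K=[0.4494]  nu=[-2.7059]  x^+=[1.4799]  P^+=[0.2202]
step 4: x^-=[1.6279]  P^-=[0.3764]  S=[0.8664]  K=[0.4345]  nu=[-0.7979]  x^+=[1.2812]  P^+=[0.2129]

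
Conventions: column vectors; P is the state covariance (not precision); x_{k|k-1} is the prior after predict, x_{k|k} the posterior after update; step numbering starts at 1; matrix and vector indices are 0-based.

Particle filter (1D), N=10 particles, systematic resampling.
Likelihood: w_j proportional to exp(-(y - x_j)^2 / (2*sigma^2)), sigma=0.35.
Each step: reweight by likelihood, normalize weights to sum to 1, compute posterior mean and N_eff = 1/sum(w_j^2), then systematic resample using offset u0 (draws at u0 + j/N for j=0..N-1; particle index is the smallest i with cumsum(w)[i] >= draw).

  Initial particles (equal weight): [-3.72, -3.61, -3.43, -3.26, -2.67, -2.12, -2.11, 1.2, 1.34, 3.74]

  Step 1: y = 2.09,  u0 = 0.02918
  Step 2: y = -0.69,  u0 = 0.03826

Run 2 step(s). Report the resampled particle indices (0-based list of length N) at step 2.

resampled_idx = [0, 0, 0, 1, 1, 2, 2, 2, 4, 7]

step 1: w=[0.0000, 0.0000, 0.0000, 0.0000, 0.0000, 0.0000, 0.0000, 0.2814, 0.7184, 0.0001]  mean=1.3009  Neff=1.6796  idx=[7, 7, 7, 8, 8, 8, 8, 8, 8, 8]
step 2: w=[0.2670, 0.2670, 0.2670, 0.0284, 0.0284, 0.0284, 0.0284, 0.0284, 0.0284, 0.0284]  mean=1.2279  Neff=4.5551  idx=[0, 0, 0, 1, 1, 2, 2, 2, 4, 7]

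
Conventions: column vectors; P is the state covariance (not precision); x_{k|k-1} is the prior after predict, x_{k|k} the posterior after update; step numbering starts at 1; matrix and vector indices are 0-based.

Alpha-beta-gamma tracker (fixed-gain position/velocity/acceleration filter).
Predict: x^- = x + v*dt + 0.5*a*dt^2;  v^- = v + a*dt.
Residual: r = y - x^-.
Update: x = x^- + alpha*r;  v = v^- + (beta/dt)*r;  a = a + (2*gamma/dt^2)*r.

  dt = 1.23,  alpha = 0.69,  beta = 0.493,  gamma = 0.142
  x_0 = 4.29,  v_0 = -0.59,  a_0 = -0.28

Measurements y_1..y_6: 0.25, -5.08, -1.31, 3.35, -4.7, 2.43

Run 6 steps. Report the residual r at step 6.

resid = 2.3558

step 1: x_pred=3.3525  r=-3.1025  x^+=1.2118  v^+=-2.1779  a^+=-0.8624
step 2: x_pred=-2.1194  r=-2.9606  x^+=-4.1622  v^+=-4.4253  a^+=-1.4182
step 3: x_pred=-10.6781  r=9.3681  x^+=-4.2141  v^+=-2.4148  a^+=0.3404
step 4: x_pred=-6.9268  r=10.2768  x^+=0.1642  v^+=2.1230  a^+=2.2696
step 5: x_pred=4.4923  r=-9.1923  x^+=-1.8504  v^+=1.2302  a^+=0.5440
step 6: x_pred=0.0742  r=2.3558  x^+=1.6997  v^+=2.8435  a^+=0.9862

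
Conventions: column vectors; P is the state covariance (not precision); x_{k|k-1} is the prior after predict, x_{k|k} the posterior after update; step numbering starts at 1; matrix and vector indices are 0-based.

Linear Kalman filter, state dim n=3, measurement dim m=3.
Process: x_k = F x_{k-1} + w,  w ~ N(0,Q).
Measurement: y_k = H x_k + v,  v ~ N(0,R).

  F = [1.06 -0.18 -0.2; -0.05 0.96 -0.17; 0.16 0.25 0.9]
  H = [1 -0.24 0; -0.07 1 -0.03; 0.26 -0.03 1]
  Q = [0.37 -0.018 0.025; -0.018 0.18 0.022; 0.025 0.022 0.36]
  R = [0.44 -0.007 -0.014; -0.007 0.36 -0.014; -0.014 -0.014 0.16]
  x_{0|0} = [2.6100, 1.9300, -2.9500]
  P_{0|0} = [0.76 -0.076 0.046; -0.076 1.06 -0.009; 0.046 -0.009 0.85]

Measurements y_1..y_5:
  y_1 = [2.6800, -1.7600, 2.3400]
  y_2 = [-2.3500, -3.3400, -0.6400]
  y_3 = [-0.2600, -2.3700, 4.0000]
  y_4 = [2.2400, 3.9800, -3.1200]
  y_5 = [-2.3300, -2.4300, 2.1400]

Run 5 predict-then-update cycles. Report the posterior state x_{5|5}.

step 1: x^-=[3.0092, 2.2238, -1.7549]  P^-=[1.3011 -0.2969 -0.0204; -0.2969 1.1944 0.1188; -0.0204 0.1188 1.1373]  S=[1.9525 -0.6852 0.3114; -0.6852 1.5961 -0.0649; 0.3114 -0.0649 1.3732]  K=[0.7137 0.0669 0.0793; -0.0468 0.7410 0.0499; -0.1539 0.0228 0.8577]  nu=[0.2045, -3.8258, 3.3792]  x^+=[3.1671, -0.4522, 1.0247]  P^+=[0.3216 0.0381 -0.0807; 0.0381 0.2690 -0.0036; -0.0807 -0.0036 0.1599]
step 2: x^-=[3.2336, -0.7667, 1.3159]  P^-=[0.7659 -0.0227 -0.0260; -0.0227 0.4294 0.0678; -0.0260 0.0678 0.4928]  S=[1.2415 -0.1855 0.1480; -0.1855 0.7926 0.0083; 0.1480 0.0083 0.6877]  K=[0.6140 0.0472 0.1200; -0.0301 0.5334 0.0713; -0.1158 0.0344 0.7283]  nu=[-5.7676, -2.3075, -2.8197]  x^+=[-0.7550, -2.0250, -0.1494]  P^+=[0.2750 0.0284 -0.0607; 0.0284 0.1933 0.0028; -0.0607 0.0028 0.1335]
step 3: x^-=[-0.4059, -1.8808, -0.7615]  P^-=[0.7057 -0.0224 -0.0109; -0.0224 0.3580 0.0564; -0.0109 0.0564 0.4733]  S=[1.1770 -0.1643 0.1496; -0.1643 0.7216 -0.0003; 0.1496 -0.0003 0.6726]  K=[0.5932 0.0361 0.1256; -0.0323 0.4887 0.0667; -0.1075 0.0354 0.7209]  nu=[-0.3055, -0.5404, 4.8106]  x^+=[-0.0026, -1.8143, 2.7201]  P^+=[0.2647 0.0239 -0.0568; 0.0239 0.1770 0.0034; -0.0568 0.0034 0.1312]
step 4: x^-=[-0.2202, -2.2040, 1.9941]  P^-=[0.6936 -0.0245 -0.0091; -0.0245 0.3432 0.0525; -0.0091 0.0525 0.4712]  S=[1.1652 -0.1621 0.1493; -0.1621 0.7073 -0.0042; 0.1493 -0.0042 0.6709]  K=[0.5889 0.0329 0.1254; -0.0333 0.4782 0.0639; -0.1061 0.0351 0.7203]  nu=[1.9313, 6.2284, -5.1230]  x^+=[0.4794, 0.3828, -1.6822]  P^+=[0.2626 0.0227 -0.0562; 0.0227 0.1732 0.0033; -0.0562 0.0033 0.1310]
step 5: x^-=[0.7757, 0.6295, -1.3415]  P^-=[0.6913 -0.0251 -0.0090; -0.0251 0.3398 0.0514; -0.0090 0.0514 0.4707]  S=[1.1629 -0.1618 0.1491; -0.1618 0.7040 -0.0053; 0.1491 -0.0053 0.6704]  K=[0.5880 0.0321 0.1252; -0.0336 0.4758 0.0630; -0.1059 0.0350 0.7202]  nu=[-2.9546, -3.0454, 3.2987]  x^+=[-0.6465, -0.5124, 1.2406]  P^+=[0.2621 0.0224 -0.0561; 0.0224 0.1723 0.0032; -0.0561 0.0032 0.1309]

x_post = [-0.6465, -0.5124, 1.2406]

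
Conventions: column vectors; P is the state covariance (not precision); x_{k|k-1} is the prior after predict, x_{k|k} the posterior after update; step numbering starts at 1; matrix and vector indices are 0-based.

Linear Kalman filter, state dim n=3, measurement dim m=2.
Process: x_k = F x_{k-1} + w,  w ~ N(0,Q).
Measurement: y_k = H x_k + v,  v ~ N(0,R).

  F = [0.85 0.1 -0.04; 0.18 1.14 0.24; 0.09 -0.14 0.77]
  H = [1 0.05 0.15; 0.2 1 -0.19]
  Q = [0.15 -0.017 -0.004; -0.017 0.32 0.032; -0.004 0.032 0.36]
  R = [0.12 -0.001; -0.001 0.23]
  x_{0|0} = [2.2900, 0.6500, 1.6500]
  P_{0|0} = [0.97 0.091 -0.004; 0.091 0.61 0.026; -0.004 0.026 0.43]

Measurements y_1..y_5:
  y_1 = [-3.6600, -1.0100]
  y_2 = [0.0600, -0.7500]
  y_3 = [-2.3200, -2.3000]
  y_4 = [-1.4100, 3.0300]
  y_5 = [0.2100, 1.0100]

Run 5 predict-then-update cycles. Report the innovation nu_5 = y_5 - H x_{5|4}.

innov = [1.2788, -0.9599]

step 1: x^-=[1.9455, 1.5492, 1.3856]  P^-=[0.8731 0.2853 0.0380; 0.2853 1.2202 0.0582; 0.0380 0.0582 0.6263]  S=[1.0511 0.5070; 0.5070 1.5968]  K=[0.8419 0.0162; -0.0528 0.8097; 0.1704 -0.0875]  nu=[-5.8908, -2.6850]  x^+=[-3.0574, -0.3137, 0.6164]  P^+=[0.1139 -0.0341 -0.0747; -0.0341 0.2137 0.1084; -0.0747 0.1084 0.5987]
step 2: x^-=[-2.6548, -0.7600, 0.2433]  P^-=[0.2338 -0.0316 -0.0526; -0.0316 0.6748 0.1873; -0.0526 0.1873 0.6872]  S=[0.3548 0.0627; 0.0627 0.8591]  K=[0.6353 -0.0171; -0.0457 0.7400; 0.1612 0.0420]  nu=[2.7163, 0.5872]  x^+=[-0.9392, -0.4495, 0.7058]  P^+=[0.0917 -0.0400 -0.0898; -0.0400 0.2078 0.1558; -0.0898 0.1558 0.6756]
step 3: x^-=[-0.8715, -0.5121, 0.5219]  P^-=[0.2175 -0.0463 -0.0619; -0.0463 0.6931 0.2392; -0.0619 0.2392 0.7204]  S=[0.3358 0.0534; 0.0534 0.8531]  K=[0.6176 -0.0281; -0.0472 0.7513; 0.1578 0.0956]  nu=[-1.5011, -1.5144]  x^+=[-1.7560, -1.5790, 0.1402]  P^+=[0.0906 -0.0433 -0.0953; -0.0433 0.2146 0.1744; -0.0953 0.1744 0.7026]
step 4: x^-=[-1.6561, -2.0825, 0.1710]  P^-=[0.2164 -0.0507 -0.0646; -0.0507 0.7118 0.2576; -0.0646 0.2576 0.7318]  S=[0.3341 0.0524; 0.0524 0.8636]  K=[0.6162 -0.0317; -0.0484 0.7587; 0.1562 0.1129]  nu=[0.3246, 5.4762]  x^+=[-1.6298, 2.0567, 0.8400]  P^+=[0.0908 -0.0445 -0.0970; -0.0445 0.2177 0.1803; -0.0970 0.1803 0.7108]
step 5: x^-=[-1.2132, 2.2529, 0.2122]  P^-=[0.2165 -0.0520 -0.0654; -0.0520 0.7188 0.2633; -0.0654 0.2633 0.7352]  S=[0.3340 0.0522; 0.0522 0.8681]  K=[0.6162 -0.0328; -0.0489 0.7613; 0.1555 0.1179]  nu=[1.2788, -0.9599]  x^+=[-0.3938, 1.4596, 0.2979]  P^+=[0.0908 -0.0449 -0.0975; -0.0449 0.2187 0.1820; -0.0975 0.1820 0.7132]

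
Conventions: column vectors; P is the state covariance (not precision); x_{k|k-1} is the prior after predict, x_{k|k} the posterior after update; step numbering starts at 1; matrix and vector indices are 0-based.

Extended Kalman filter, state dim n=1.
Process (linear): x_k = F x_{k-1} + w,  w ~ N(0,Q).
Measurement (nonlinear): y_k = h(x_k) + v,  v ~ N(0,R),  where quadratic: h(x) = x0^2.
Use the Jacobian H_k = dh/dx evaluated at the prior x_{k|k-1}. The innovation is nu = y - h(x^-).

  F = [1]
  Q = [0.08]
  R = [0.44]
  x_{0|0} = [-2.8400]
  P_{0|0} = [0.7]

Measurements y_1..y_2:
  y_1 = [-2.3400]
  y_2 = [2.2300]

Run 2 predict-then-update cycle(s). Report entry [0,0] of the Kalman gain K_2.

K[0,0] = -0.2302

step 1: x^-=[-2.8400]  P^-=[0.7800]  H_jac=[-5.6800]  S=[25.6047]  K=[-0.1730]  nu=[-10.4056]  x^+=[-1.0395]  P^+=[0.0134]
step 2: x^-=[-1.0395]  P^-=[0.0934]  H_jac=[-2.0790]  S=[0.8437]  K=[-0.2302]  nu=[1.1494]  x^+=[-1.3041]  P^+=[0.0487]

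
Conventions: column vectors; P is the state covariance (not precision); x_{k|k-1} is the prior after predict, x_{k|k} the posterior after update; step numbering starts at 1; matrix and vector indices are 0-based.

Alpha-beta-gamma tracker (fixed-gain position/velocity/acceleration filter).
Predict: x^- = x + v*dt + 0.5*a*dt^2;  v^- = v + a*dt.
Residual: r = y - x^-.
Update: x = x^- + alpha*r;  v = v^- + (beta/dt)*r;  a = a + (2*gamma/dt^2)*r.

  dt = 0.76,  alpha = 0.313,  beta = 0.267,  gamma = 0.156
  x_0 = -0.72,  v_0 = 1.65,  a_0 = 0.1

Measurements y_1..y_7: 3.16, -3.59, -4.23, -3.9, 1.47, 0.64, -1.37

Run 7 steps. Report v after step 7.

v_post = 6.3098

step 1: x_pred=0.5629  r=2.5971  x^+=1.3758  v^+=2.6384  a^+=1.5029
step 2: x_pred=3.8150  r=-7.4050  x^+=1.4972  v^+=1.1791  a^+=-2.4971
step 3: x_pred=1.6722  r=-5.9022  x^+=-0.1752  v^+=-2.7922  a^+=-5.6852
step 4: x_pred=-3.9391  r=0.0391  x^+=-3.9269  v^+=-7.0992  a^+=-5.6641
step 5: x_pred=-10.9581  r=12.4281  x^+=-7.0681  v^+=-7.0377  a^+=1.0492
step 6: x_pred=-12.1138  r=12.7538  x^+=-8.1218  v^+=-1.7598  a^+=7.9383
step 7: x_pred=-7.1667  r=5.7967  x^+=-5.3523  v^+=6.3098  a^+=11.0695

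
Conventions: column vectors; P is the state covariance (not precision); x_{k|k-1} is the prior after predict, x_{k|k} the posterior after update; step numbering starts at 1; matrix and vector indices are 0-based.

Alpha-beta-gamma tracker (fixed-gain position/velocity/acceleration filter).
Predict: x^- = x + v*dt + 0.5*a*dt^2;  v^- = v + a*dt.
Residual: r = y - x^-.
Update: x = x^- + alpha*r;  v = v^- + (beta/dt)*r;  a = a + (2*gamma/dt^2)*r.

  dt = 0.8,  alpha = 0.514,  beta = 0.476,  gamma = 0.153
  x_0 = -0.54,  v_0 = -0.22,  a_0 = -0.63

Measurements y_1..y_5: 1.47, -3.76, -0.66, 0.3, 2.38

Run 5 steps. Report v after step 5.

step 1: x_pred=-0.9176  r=2.3876  x^+=0.3096  v^+=0.6966  a^+=0.5116
step 2: x_pred=1.0306  r=-4.7906  x^+=-1.4318  v^+=-1.7445  a^+=-1.7789
step 3: x_pred=-3.3967  r=2.7367  x^+=-1.9900  v^+=-1.5394  a^+=-0.4705
step 4: x_pred=-3.3721  r=3.6721  x^+=-1.4846  v^+=0.2691  a^+=1.2852
step 5: x_pred=-0.8581  r=3.2381  x^+=0.8063  v^+=3.2239  a^+=2.8334

v_post = 3.2239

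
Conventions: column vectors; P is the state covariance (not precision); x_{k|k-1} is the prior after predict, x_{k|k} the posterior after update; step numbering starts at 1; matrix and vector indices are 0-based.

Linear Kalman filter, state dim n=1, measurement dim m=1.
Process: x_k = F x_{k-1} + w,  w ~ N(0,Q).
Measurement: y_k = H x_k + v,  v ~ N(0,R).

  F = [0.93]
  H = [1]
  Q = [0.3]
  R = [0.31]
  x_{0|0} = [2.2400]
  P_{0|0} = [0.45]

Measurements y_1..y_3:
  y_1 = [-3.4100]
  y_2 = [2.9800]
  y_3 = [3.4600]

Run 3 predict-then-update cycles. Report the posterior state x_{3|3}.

x_post = [2.5204]

step 1: x^-=[2.0832]  P^-=[0.6892]  S=[0.9992]  K=[0.6898]  nu=[-5.4932]  x^+=[-1.7058]  P^+=[0.2138]
step 2: x^-=[-1.5864]  P^-=[0.4849]  S=[0.7949]  K=[0.6100]  nu=[4.5664]  x^+=[1.1993]  P^+=[0.1891]
step 3: x^-=[1.1153]  P^-=[0.4636]  S=[0.7736]  K=[0.5993]  nu=[2.3447]  x^+=[2.5204]  P^+=[0.1858]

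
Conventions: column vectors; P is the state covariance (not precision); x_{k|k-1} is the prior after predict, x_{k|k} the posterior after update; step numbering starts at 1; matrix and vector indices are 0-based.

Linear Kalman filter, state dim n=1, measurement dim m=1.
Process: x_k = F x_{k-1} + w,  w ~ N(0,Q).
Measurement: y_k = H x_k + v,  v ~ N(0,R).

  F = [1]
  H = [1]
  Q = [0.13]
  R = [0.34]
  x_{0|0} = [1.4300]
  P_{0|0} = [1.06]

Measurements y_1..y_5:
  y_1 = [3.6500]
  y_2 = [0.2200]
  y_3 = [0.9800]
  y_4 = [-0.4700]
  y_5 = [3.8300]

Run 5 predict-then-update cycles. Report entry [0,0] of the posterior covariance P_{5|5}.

P_post[0,0] = 0.1557

step 1: x^-=[1.4300]  P^-=[1.1900]  S=[1.5300]  K=[0.7778]  nu=[2.2200]  x^+=[3.1567]  P^+=[0.2644]
step 2: x^-=[3.1567]  P^-=[0.3944]  S=[0.7344]  K=[0.5371]  nu=[-2.9367]  x^+=[1.5795]  P^+=[0.1826]
step 3: x^-=[1.5795]  P^-=[0.3126]  S=[0.6526]  K=[0.4790]  nu=[-0.5995]  x^+=[1.2923]  P^+=[0.1629]
step 4: x^-=[1.2923]  P^-=[0.2929]  S=[0.6329]  K=[0.4628]  nu=[-1.7623]  x^+=[0.4768]  P^+=[0.1573]
step 5: x^-=[0.4768]  P^-=[0.2873]  S=[0.6273]  K=[0.4580]  nu=[3.3532]  x^+=[2.0127]  P^+=[0.1557]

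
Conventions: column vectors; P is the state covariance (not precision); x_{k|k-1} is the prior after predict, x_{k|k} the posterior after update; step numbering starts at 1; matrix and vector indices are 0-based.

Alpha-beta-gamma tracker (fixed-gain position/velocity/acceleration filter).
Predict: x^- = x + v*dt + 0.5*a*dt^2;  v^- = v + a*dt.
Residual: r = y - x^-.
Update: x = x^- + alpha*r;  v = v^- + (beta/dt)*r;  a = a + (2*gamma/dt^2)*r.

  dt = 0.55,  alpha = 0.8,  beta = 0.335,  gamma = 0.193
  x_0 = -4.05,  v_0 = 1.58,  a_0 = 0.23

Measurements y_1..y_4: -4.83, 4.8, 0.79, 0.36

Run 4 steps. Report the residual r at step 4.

resid = -5.6272

step 1: x_pred=-3.1462  r=-1.6838  x^+=-4.4932  v^+=0.6809  a^+=-1.9186
step 2: x_pred=-4.4089  r=9.2089  x^+=2.9582  v^+=5.2348  a^+=9.8323
step 3: x_pred=7.3245  r=-6.5345  x^+=2.0969  v^+=6.6625  a^+=1.4941
step 4: x_pred=5.9872  r=-5.6272  x^+=1.4854  v^+=4.0567  a^+=-5.6864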